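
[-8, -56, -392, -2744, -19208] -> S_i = -8*7^i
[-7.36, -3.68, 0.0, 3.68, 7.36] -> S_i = -7.36 + 3.68*i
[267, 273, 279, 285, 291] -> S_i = 267 + 6*i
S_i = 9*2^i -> [9, 18, 36, 72, 144]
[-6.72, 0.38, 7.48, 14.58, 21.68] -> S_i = -6.72 + 7.10*i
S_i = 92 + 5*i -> [92, 97, 102, 107, 112]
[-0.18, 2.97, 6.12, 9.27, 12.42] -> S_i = -0.18 + 3.15*i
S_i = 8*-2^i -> [8, -16, 32, -64, 128]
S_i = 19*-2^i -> [19, -38, 76, -152, 304]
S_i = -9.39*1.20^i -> [-9.39, -11.27, -13.52, -16.23, -19.47]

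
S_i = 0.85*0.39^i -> [0.85, 0.33, 0.13, 0.05, 0.02]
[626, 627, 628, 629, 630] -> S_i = 626 + 1*i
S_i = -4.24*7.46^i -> [-4.24, -31.63, -235.96, -1760.28, -13131.71]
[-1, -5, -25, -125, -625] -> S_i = -1*5^i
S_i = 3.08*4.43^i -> [3.08, 13.64, 60.44, 267.77, 1186.22]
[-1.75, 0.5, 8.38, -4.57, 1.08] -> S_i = Random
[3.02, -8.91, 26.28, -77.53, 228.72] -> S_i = 3.02*(-2.95)^i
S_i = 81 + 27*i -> [81, 108, 135, 162, 189]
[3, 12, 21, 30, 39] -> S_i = 3 + 9*i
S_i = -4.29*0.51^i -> [-4.29, -2.19, -1.12, -0.57, -0.29]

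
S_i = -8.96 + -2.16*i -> [-8.96, -11.12, -13.28, -15.44, -17.6]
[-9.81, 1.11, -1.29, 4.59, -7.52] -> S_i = Random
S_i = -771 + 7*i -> [-771, -764, -757, -750, -743]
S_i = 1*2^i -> [1, 2, 4, 8, 16]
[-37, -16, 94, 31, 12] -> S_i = Random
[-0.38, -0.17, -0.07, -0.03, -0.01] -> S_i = -0.38*0.44^i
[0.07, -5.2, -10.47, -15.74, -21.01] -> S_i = 0.07 + -5.27*i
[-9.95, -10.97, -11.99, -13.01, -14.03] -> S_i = -9.95 + -1.02*i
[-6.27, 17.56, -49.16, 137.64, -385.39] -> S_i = -6.27*(-2.80)^i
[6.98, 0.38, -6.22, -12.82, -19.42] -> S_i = 6.98 + -6.60*i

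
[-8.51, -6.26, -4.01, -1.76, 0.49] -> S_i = -8.51 + 2.25*i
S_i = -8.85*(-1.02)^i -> [-8.85, 9.03, -9.21, 9.39, -9.58]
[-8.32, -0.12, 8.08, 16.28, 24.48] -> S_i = -8.32 + 8.20*i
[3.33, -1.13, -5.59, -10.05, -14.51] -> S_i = 3.33 + -4.46*i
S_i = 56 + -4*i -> [56, 52, 48, 44, 40]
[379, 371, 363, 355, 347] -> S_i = 379 + -8*i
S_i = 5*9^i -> [5, 45, 405, 3645, 32805]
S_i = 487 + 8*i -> [487, 495, 503, 511, 519]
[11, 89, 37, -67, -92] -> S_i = Random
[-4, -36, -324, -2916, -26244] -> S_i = -4*9^i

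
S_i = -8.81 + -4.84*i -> [-8.81, -13.65, -18.49, -23.33, -28.17]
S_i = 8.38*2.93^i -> [8.38, 24.55, 71.94, 210.79, 617.61]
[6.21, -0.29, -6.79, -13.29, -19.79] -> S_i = 6.21 + -6.50*i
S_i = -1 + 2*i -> [-1, 1, 3, 5, 7]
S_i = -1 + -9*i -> [-1, -10, -19, -28, -37]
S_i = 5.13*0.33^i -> [5.13, 1.69, 0.56, 0.18, 0.06]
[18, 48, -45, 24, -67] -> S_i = Random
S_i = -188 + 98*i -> [-188, -90, 8, 106, 204]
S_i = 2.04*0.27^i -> [2.04, 0.55, 0.15, 0.04, 0.01]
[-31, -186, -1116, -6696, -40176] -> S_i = -31*6^i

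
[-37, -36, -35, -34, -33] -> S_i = -37 + 1*i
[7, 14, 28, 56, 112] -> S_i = 7*2^i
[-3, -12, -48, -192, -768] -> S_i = -3*4^i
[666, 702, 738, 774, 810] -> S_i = 666 + 36*i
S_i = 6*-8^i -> [6, -48, 384, -3072, 24576]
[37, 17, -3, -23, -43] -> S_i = 37 + -20*i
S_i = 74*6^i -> [74, 444, 2664, 15984, 95904]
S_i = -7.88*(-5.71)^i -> [-7.88, 44.99, -256.92, 1467.01, -8376.66]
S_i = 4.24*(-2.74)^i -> [4.24, -11.62, 31.83, -87.22, 238.98]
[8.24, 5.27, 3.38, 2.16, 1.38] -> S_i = 8.24*0.64^i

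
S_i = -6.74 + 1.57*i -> [-6.74, -5.17, -3.6, -2.03, -0.46]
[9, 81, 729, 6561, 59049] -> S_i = 9*9^i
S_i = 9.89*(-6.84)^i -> [9.89, -67.65, 462.71, -3164.93, 21648.15]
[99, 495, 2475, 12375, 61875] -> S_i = 99*5^i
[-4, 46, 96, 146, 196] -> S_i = -4 + 50*i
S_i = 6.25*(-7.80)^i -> [6.25, -48.75, 380.25, -2965.95, 23134.41]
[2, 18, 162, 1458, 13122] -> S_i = 2*9^i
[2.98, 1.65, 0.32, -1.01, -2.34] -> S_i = 2.98 + -1.33*i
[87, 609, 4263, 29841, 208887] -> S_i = 87*7^i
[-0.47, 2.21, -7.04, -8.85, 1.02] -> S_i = Random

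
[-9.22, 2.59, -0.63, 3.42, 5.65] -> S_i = Random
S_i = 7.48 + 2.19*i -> [7.48, 9.67, 11.86, 14.05, 16.24]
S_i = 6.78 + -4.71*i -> [6.78, 2.07, -2.64, -7.35, -12.06]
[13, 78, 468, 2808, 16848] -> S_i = 13*6^i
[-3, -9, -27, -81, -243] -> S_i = -3*3^i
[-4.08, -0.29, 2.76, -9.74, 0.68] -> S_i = Random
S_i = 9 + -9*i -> [9, 0, -9, -18, -27]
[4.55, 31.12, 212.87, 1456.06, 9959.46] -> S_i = 4.55*6.84^i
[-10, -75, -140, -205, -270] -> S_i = -10 + -65*i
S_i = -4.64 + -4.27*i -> [-4.64, -8.91, -13.18, -17.45, -21.72]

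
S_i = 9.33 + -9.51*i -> [9.33, -0.18, -9.69, -19.2, -28.71]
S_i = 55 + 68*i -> [55, 123, 191, 259, 327]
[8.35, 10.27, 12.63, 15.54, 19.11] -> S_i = 8.35*1.23^i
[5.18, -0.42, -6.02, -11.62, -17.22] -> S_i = 5.18 + -5.60*i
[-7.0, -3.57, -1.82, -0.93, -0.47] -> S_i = -7.00*0.51^i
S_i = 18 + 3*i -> [18, 21, 24, 27, 30]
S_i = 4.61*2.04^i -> [4.61, 9.4, 19.18, 39.14, 79.84]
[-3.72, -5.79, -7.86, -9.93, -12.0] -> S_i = -3.72 + -2.07*i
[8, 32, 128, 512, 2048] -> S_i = 8*4^i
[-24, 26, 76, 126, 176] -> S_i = -24 + 50*i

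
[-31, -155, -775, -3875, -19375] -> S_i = -31*5^i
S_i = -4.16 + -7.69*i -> [-4.16, -11.85, -19.54, -27.23, -34.92]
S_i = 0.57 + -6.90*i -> [0.57, -6.33, -13.23, -20.13, -27.03]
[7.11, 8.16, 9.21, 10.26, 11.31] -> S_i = 7.11 + 1.05*i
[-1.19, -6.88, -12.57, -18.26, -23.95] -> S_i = -1.19 + -5.69*i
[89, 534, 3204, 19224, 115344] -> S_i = 89*6^i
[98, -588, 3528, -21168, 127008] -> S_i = 98*-6^i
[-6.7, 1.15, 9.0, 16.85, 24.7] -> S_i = -6.70 + 7.85*i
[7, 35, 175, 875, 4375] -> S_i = 7*5^i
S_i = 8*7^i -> [8, 56, 392, 2744, 19208]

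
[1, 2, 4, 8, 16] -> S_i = 1*2^i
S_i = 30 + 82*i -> [30, 112, 194, 276, 358]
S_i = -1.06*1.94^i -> [-1.06, -2.06, -3.99, -7.74, -15.01]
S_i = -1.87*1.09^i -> [-1.87, -2.04, -2.22, -2.42, -2.64]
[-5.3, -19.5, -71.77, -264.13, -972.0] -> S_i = -5.30*3.68^i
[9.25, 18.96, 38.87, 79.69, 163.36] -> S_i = 9.25*2.05^i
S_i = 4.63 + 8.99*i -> [4.63, 13.62, 22.61, 31.6, 40.59]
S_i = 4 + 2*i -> [4, 6, 8, 10, 12]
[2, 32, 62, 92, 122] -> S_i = 2 + 30*i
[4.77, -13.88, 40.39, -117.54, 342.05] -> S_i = 4.77*(-2.91)^i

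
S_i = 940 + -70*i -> [940, 870, 800, 730, 660]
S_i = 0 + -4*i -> [0, -4, -8, -12, -16]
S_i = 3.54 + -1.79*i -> [3.54, 1.75, -0.04, -1.83, -3.62]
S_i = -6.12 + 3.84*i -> [-6.12, -2.28, 1.56, 5.4, 9.24]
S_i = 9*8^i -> [9, 72, 576, 4608, 36864]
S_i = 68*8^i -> [68, 544, 4352, 34816, 278528]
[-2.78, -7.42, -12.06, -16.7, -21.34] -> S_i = -2.78 + -4.64*i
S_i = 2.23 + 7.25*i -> [2.23, 9.48, 16.73, 23.98, 31.23]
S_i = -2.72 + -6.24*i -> [-2.72, -8.96, -15.2, -21.44, -27.68]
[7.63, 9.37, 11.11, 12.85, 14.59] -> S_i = 7.63 + 1.74*i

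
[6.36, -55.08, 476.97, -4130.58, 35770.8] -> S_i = 6.36*(-8.66)^i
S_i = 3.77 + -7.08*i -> [3.77, -3.31, -10.39, -17.47, -24.55]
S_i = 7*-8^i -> [7, -56, 448, -3584, 28672]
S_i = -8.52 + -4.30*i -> [-8.52, -12.82, -17.12, -21.42, -25.72]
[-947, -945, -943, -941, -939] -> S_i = -947 + 2*i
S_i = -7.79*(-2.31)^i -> [-7.79, 17.99, -41.57, 96.02, -221.81]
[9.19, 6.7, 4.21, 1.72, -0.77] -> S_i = 9.19 + -2.49*i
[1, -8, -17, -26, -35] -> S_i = 1 + -9*i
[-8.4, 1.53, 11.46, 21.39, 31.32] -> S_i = -8.40 + 9.93*i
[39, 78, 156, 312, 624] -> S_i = 39*2^i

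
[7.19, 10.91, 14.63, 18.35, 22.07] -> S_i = 7.19 + 3.72*i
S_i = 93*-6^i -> [93, -558, 3348, -20088, 120528]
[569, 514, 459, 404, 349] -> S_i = 569 + -55*i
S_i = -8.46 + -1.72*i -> [-8.46, -10.18, -11.9, -13.62, -15.34]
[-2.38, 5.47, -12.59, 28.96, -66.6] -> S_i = -2.38*(-2.30)^i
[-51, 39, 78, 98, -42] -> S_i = Random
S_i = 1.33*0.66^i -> [1.33, 0.88, 0.58, 0.38, 0.25]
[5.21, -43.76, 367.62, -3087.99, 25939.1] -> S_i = 5.21*(-8.40)^i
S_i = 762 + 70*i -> [762, 832, 902, 972, 1042]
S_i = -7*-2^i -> [-7, 14, -28, 56, -112]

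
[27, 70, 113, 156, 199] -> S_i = 27 + 43*i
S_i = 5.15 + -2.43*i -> [5.15, 2.72, 0.29, -2.14, -4.57]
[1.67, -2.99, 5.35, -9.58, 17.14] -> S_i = 1.67*(-1.79)^i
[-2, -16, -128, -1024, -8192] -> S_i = -2*8^i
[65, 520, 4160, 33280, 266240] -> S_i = 65*8^i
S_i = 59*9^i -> [59, 531, 4779, 43011, 387099]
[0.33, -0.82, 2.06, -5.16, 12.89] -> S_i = 0.33*(-2.50)^i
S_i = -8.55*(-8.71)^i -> [-8.55, 74.47, -648.64, 5649.64, -49208.34]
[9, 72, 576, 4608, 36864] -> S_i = 9*8^i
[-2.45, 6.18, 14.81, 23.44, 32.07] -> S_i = -2.45 + 8.63*i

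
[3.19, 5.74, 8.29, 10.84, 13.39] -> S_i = 3.19 + 2.55*i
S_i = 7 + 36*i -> [7, 43, 79, 115, 151]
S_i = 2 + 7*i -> [2, 9, 16, 23, 30]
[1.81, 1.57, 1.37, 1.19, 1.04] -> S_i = 1.81*0.87^i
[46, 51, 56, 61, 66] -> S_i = 46 + 5*i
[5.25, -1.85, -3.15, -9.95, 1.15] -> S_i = Random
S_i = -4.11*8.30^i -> [-4.11, -34.11, -283.14, -2350.04, -19505.37]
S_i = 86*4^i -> [86, 344, 1376, 5504, 22016]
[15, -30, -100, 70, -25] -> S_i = Random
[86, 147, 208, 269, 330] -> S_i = 86 + 61*i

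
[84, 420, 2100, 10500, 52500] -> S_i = 84*5^i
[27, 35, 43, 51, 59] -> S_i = 27 + 8*i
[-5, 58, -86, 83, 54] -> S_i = Random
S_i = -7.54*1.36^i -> [-7.54, -10.25, -13.95, -18.97, -25.79]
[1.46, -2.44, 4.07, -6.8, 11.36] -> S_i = 1.46*(-1.67)^i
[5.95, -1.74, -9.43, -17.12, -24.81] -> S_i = 5.95 + -7.69*i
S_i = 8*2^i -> [8, 16, 32, 64, 128]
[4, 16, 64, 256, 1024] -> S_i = 4*4^i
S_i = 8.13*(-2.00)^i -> [8.13, -16.26, 32.52, -65.04, 130.08]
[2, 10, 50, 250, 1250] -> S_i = 2*5^i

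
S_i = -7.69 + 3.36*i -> [-7.69, -4.33, -0.97, 2.39, 5.75]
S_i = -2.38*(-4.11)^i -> [-2.38, 9.78, -40.2, 165.24, -679.12]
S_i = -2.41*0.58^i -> [-2.41, -1.4, -0.81, -0.47, -0.27]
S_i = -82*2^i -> [-82, -164, -328, -656, -1312]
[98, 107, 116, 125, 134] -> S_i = 98 + 9*i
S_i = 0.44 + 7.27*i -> [0.44, 7.71, 14.98, 22.25, 29.52]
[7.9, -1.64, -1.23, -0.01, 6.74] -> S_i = Random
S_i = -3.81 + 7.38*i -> [-3.81, 3.57, 10.95, 18.33, 25.71]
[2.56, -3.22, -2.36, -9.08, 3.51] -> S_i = Random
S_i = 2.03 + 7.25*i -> [2.03, 9.28, 16.53, 23.78, 31.03]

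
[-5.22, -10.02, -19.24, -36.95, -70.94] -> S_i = -5.22*1.92^i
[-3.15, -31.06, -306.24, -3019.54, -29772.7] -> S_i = -3.15*9.86^i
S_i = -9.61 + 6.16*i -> [-9.61, -3.45, 2.71, 8.87, 15.03]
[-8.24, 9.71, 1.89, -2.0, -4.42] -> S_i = Random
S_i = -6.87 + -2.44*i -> [-6.87, -9.31, -11.75, -14.19, -16.63]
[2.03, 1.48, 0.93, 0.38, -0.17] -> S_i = 2.03 + -0.55*i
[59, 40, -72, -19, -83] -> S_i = Random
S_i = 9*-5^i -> [9, -45, 225, -1125, 5625]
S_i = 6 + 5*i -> [6, 11, 16, 21, 26]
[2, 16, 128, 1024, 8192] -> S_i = 2*8^i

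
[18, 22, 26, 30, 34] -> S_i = 18 + 4*i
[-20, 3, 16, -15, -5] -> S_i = Random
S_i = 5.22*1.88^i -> [5.22, 9.81, 18.45, 34.69, 65.21]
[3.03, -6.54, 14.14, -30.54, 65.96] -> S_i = 3.03*(-2.16)^i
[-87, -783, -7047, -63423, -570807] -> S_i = -87*9^i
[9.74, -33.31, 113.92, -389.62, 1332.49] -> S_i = 9.74*(-3.42)^i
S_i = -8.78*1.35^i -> [-8.78, -11.85, -16.0, -21.6, -29.16]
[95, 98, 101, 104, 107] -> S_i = 95 + 3*i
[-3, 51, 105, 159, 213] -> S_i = -3 + 54*i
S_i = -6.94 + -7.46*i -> [-6.94, -14.4, -21.86, -29.32, -36.78]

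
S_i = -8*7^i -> [-8, -56, -392, -2744, -19208]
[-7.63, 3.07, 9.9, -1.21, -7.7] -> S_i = Random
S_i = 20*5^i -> [20, 100, 500, 2500, 12500]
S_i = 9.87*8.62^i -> [9.87, 85.08, 733.38, 6321.77, 54493.69]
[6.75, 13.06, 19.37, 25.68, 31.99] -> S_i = 6.75 + 6.31*i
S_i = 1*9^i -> [1, 9, 81, 729, 6561]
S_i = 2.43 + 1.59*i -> [2.43, 4.02, 5.61, 7.2, 8.79]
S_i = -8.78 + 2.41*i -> [-8.78, -6.37, -3.96, -1.55, 0.86]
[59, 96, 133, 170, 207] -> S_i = 59 + 37*i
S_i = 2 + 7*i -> [2, 9, 16, 23, 30]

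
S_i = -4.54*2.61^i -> [-4.54, -11.85, -30.93, -80.72, -210.68]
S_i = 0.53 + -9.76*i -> [0.53, -9.23, -18.99, -28.75, -38.51]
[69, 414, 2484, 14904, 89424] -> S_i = 69*6^i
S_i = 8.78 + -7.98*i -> [8.78, 0.8, -7.18, -15.16, -23.14]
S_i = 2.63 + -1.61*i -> [2.63, 1.02, -0.59, -2.2, -3.81]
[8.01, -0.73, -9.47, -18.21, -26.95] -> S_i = 8.01 + -8.74*i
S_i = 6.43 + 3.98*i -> [6.43, 10.41, 14.39, 18.37, 22.35]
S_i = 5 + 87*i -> [5, 92, 179, 266, 353]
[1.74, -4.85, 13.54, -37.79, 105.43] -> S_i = 1.74*(-2.79)^i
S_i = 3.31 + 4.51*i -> [3.31, 7.82, 12.33, 16.84, 21.35]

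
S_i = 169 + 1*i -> [169, 170, 171, 172, 173]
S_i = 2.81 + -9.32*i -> [2.81, -6.51, -15.83, -25.15, -34.47]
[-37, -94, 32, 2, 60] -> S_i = Random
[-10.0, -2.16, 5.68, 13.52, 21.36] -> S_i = -10.00 + 7.84*i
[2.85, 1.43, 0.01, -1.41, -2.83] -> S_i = 2.85 + -1.42*i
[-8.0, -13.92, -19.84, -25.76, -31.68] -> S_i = -8.00 + -5.92*i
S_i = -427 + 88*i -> [-427, -339, -251, -163, -75]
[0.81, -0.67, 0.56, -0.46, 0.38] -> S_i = 0.81*(-0.83)^i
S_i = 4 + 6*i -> [4, 10, 16, 22, 28]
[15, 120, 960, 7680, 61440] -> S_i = 15*8^i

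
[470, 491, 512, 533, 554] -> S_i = 470 + 21*i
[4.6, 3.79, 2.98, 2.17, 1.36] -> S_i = 4.60 + -0.81*i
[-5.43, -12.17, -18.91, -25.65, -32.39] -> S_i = -5.43 + -6.74*i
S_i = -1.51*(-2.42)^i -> [-1.51, 3.65, -8.84, 21.4, -51.79]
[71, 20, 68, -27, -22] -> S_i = Random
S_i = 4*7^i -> [4, 28, 196, 1372, 9604]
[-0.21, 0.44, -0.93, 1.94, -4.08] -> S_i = -0.21*(-2.10)^i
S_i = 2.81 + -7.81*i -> [2.81, -5.0, -12.81, -20.62, -28.43]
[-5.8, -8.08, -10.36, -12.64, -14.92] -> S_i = -5.80 + -2.28*i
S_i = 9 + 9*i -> [9, 18, 27, 36, 45]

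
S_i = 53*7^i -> [53, 371, 2597, 18179, 127253]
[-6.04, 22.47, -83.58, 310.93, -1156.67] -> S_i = -6.04*(-3.72)^i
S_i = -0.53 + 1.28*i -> [-0.53, 0.75, 2.03, 3.31, 4.59]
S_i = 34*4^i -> [34, 136, 544, 2176, 8704]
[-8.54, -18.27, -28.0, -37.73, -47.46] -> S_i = -8.54 + -9.73*i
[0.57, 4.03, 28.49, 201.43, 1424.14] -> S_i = 0.57*7.07^i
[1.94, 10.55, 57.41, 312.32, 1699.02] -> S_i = 1.94*5.44^i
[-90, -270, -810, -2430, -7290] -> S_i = -90*3^i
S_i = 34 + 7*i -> [34, 41, 48, 55, 62]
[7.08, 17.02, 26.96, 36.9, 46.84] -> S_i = 7.08 + 9.94*i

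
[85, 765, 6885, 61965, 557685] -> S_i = 85*9^i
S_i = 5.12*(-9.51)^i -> [5.12, -48.69, 463.05, -4403.64, 41878.59]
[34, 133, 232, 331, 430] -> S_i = 34 + 99*i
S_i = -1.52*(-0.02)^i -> [-1.52, 0.03, -0.0, 0.0, -0.0]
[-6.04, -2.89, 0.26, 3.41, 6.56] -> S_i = -6.04 + 3.15*i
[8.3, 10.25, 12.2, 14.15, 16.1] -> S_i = 8.30 + 1.95*i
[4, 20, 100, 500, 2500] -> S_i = 4*5^i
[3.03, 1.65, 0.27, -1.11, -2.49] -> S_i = 3.03 + -1.38*i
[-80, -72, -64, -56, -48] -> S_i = -80 + 8*i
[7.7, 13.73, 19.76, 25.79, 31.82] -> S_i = 7.70 + 6.03*i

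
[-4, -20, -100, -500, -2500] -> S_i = -4*5^i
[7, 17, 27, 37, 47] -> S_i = 7 + 10*i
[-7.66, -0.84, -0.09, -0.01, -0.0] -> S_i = -7.66*0.11^i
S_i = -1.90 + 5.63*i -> [-1.9, 3.73, 9.36, 14.99, 20.62]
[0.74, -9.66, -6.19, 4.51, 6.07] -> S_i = Random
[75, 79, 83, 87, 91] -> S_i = 75 + 4*i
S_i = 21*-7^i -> [21, -147, 1029, -7203, 50421]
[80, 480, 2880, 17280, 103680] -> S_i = 80*6^i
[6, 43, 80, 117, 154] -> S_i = 6 + 37*i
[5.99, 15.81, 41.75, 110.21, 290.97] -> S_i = 5.99*2.64^i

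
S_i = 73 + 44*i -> [73, 117, 161, 205, 249]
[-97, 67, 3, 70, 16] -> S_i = Random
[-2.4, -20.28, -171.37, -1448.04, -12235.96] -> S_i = -2.40*8.45^i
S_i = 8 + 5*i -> [8, 13, 18, 23, 28]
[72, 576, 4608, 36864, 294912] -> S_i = 72*8^i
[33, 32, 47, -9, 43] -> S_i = Random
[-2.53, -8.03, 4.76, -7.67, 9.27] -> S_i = Random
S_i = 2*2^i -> [2, 4, 8, 16, 32]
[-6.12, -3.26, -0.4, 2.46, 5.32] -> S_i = -6.12 + 2.86*i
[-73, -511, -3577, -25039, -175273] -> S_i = -73*7^i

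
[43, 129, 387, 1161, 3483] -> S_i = 43*3^i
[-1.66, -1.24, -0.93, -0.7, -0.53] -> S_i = -1.66*0.75^i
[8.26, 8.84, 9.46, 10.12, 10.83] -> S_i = 8.26*1.07^i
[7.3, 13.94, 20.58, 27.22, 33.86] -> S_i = 7.30 + 6.64*i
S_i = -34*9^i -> [-34, -306, -2754, -24786, -223074]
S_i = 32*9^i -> [32, 288, 2592, 23328, 209952]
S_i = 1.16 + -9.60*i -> [1.16, -8.44, -18.04, -27.64, -37.24]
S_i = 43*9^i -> [43, 387, 3483, 31347, 282123]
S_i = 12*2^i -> [12, 24, 48, 96, 192]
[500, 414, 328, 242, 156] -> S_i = 500 + -86*i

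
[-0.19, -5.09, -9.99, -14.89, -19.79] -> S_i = -0.19 + -4.90*i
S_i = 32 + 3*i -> [32, 35, 38, 41, 44]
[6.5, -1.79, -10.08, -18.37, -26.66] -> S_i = 6.50 + -8.29*i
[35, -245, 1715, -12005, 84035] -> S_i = 35*-7^i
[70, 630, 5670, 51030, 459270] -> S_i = 70*9^i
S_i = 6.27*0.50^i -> [6.27, 3.14, 1.57, 0.78, 0.39]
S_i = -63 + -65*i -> [-63, -128, -193, -258, -323]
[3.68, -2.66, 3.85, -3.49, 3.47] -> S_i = Random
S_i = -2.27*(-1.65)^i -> [-2.27, 3.75, -6.18, 10.2, -16.83]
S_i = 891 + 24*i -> [891, 915, 939, 963, 987]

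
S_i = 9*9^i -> [9, 81, 729, 6561, 59049]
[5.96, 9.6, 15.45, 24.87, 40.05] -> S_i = 5.96*1.61^i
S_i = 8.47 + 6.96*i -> [8.47, 15.43, 22.39, 29.35, 36.31]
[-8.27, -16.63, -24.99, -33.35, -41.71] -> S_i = -8.27 + -8.36*i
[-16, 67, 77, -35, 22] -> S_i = Random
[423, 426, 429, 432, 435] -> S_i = 423 + 3*i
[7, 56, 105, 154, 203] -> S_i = 7 + 49*i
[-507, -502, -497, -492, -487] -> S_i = -507 + 5*i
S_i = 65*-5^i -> [65, -325, 1625, -8125, 40625]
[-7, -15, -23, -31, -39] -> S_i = -7 + -8*i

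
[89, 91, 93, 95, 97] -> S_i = 89 + 2*i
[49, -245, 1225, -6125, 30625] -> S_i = 49*-5^i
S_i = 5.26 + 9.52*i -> [5.26, 14.78, 24.3, 33.82, 43.34]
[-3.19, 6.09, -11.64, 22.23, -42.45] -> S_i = -3.19*(-1.91)^i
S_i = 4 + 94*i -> [4, 98, 192, 286, 380]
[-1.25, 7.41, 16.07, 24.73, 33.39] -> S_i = -1.25 + 8.66*i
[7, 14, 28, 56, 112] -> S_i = 7*2^i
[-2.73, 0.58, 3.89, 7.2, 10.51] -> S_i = -2.73 + 3.31*i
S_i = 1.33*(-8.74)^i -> [1.33, -11.62, 101.6, -887.94, 7760.64]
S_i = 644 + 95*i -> [644, 739, 834, 929, 1024]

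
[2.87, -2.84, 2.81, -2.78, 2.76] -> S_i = 2.87*(-0.99)^i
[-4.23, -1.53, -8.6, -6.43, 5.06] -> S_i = Random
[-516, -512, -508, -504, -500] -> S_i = -516 + 4*i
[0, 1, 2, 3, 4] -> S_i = 0 + 1*i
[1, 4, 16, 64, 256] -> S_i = 1*4^i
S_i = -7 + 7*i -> [-7, 0, 7, 14, 21]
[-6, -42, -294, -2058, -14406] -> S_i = -6*7^i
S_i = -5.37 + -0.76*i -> [-5.37, -6.13, -6.89, -7.65, -8.41]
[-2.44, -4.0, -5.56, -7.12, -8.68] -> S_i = -2.44 + -1.56*i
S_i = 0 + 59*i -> [0, 59, 118, 177, 236]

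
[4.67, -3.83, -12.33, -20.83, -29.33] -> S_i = 4.67 + -8.50*i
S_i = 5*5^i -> [5, 25, 125, 625, 3125]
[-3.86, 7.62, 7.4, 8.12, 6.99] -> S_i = Random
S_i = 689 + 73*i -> [689, 762, 835, 908, 981]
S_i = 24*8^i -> [24, 192, 1536, 12288, 98304]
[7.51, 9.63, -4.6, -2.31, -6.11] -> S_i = Random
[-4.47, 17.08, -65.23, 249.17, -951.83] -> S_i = -4.47*(-3.82)^i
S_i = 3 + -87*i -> [3, -84, -171, -258, -345]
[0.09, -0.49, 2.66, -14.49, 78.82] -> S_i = 0.09*(-5.44)^i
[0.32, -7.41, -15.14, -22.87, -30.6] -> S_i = 0.32 + -7.73*i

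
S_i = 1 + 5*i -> [1, 6, 11, 16, 21]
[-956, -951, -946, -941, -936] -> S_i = -956 + 5*i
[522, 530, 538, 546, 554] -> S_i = 522 + 8*i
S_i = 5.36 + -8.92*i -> [5.36, -3.56, -12.48, -21.4, -30.32]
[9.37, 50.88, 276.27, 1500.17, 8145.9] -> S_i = 9.37*5.43^i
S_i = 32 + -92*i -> [32, -60, -152, -244, -336]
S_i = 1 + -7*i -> [1, -6, -13, -20, -27]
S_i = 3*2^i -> [3, 6, 12, 24, 48]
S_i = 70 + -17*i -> [70, 53, 36, 19, 2]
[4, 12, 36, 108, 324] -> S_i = 4*3^i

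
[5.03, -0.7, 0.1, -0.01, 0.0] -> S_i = 5.03*(-0.14)^i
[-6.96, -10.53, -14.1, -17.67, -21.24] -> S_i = -6.96 + -3.57*i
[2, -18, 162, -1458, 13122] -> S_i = 2*-9^i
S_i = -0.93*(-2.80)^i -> [-0.93, 2.6, -7.29, 20.42, -57.16]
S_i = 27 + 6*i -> [27, 33, 39, 45, 51]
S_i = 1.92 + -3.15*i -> [1.92, -1.23, -4.38, -7.53, -10.68]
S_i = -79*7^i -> [-79, -553, -3871, -27097, -189679]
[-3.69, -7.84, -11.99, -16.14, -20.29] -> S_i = -3.69 + -4.15*i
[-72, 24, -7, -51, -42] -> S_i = Random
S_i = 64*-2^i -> [64, -128, 256, -512, 1024]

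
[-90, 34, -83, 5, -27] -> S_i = Random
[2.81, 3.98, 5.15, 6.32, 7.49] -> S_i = 2.81 + 1.17*i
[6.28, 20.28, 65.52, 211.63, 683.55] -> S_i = 6.28*3.23^i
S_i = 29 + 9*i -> [29, 38, 47, 56, 65]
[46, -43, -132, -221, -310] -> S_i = 46 + -89*i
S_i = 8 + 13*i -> [8, 21, 34, 47, 60]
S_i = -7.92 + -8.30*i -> [-7.92, -16.22, -24.52, -32.82, -41.12]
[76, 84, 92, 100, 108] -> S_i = 76 + 8*i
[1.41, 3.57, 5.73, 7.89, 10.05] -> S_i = 1.41 + 2.16*i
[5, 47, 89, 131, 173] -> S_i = 5 + 42*i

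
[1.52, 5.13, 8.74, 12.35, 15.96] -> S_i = 1.52 + 3.61*i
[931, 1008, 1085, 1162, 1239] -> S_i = 931 + 77*i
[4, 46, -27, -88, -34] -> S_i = Random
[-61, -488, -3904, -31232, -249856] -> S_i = -61*8^i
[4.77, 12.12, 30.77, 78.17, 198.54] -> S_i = 4.77*2.54^i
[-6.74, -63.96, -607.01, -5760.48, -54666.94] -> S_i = -6.74*9.49^i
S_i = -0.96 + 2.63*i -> [-0.96, 1.67, 4.3, 6.93, 9.56]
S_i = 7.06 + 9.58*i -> [7.06, 16.64, 26.22, 35.8, 45.38]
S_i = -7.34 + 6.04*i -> [-7.34, -1.3, 4.74, 10.78, 16.82]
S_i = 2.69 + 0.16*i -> [2.69, 2.85, 3.01, 3.17, 3.33]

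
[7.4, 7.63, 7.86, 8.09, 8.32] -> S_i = 7.40 + 0.23*i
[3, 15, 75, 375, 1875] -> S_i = 3*5^i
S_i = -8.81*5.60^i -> [-8.81, -49.34, -276.28, -1547.18, -8664.19]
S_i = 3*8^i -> [3, 24, 192, 1536, 12288]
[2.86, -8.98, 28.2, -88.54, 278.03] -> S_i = 2.86*(-3.14)^i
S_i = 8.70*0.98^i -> [8.7, 8.53, 8.36, 8.19, 8.02]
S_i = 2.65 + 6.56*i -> [2.65, 9.21, 15.77, 22.33, 28.89]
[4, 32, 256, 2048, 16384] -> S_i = 4*8^i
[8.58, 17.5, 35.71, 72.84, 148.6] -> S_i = 8.58*2.04^i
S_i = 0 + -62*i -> [0, -62, -124, -186, -248]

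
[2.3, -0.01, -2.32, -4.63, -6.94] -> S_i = 2.30 + -2.31*i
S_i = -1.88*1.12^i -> [-1.88, -2.11, -2.36, -2.64, -2.96]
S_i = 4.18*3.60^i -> [4.18, 15.05, 54.17, 195.02, 702.08]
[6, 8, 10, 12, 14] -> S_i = 6 + 2*i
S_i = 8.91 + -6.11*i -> [8.91, 2.8, -3.31, -9.42, -15.53]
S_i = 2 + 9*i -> [2, 11, 20, 29, 38]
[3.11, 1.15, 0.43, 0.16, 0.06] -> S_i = 3.11*0.37^i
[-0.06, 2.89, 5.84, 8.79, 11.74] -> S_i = -0.06 + 2.95*i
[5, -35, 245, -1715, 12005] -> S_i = 5*-7^i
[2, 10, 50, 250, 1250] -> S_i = 2*5^i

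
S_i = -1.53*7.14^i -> [-1.53, -10.92, -78.0, -556.91, -3976.35]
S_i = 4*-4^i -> [4, -16, 64, -256, 1024]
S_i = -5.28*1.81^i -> [-5.28, -9.56, -17.3, -31.31, -56.67]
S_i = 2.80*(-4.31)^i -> [2.8, -12.07, 52.01, -224.18, 966.2]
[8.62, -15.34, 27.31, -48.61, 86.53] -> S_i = 8.62*(-1.78)^i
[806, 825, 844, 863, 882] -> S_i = 806 + 19*i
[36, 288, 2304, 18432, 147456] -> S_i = 36*8^i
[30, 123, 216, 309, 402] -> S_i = 30 + 93*i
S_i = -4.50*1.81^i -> [-4.5, -8.14, -14.74, -26.68, -48.3]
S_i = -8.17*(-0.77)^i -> [-8.17, 6.29, -4.84, 3.73, -2.87]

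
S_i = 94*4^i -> [94, 376, 1504, 6016, 24064]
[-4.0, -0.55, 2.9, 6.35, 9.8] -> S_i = -4.00 + 3.45*i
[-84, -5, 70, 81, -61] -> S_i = Random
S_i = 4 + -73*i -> [4, -69, -142, -215, -288]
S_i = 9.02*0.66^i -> [9.02, 5.95, 3.93, 2.59, 1.71]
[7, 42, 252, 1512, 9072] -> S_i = 7*6^i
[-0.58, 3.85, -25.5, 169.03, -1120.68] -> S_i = -0.58*(-6.63)^i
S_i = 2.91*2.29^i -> [2.91, 6.66, 15.26, 34.95, 80.03]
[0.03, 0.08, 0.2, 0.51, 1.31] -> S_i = 0.03*2.57^i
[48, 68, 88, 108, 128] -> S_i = 48 + 20*i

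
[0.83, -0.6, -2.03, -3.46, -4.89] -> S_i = 0.83 + -1.43*i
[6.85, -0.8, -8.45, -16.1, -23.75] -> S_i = 6.85 + -7.65*i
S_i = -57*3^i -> [-57, -171, -513, -1539, -4617]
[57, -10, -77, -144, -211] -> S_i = 57 + -67*i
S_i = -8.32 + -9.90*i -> [-8.32, -18.22, -28.12, -38.02, -47.92]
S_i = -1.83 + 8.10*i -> [-1.83, 6.27, 14.37, 22.47, 30.57]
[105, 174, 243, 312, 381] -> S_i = 105 + 69*i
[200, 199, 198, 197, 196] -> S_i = 200 + -1*i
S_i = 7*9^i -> [7, 63, 567, 5103, 45927]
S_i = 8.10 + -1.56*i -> [8.1, 6.54, 4.98, 3.42, 1.86]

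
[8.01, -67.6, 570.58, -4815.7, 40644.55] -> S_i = 8.01*(-8.44)^i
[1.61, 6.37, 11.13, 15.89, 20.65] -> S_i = 1.61 + 4.76*i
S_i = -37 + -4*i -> [-37, -41, -45, -49, -53]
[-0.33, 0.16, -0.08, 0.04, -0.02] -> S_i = -0.33*(-0.50)^i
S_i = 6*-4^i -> [6, -24, 96, -384, 1536]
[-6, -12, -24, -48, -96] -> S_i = -6*2^i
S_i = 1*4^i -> [1, 4, 16, 64, 256]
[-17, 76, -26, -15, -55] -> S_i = Random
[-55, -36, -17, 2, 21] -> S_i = -55 + 19*i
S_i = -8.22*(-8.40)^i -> [-8.22, 69.05, -580.0, 4872.03, -40925.03]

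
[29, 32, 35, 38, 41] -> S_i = 29 + 3*i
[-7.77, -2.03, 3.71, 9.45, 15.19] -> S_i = -7.77 + 5.74*i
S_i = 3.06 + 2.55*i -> [3.06, 5.61, 8.16, 10.71, 13.26]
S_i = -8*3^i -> [-8, -24, -72, -216, -648]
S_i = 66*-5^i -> [66, -330, 1650, -8250, 41250]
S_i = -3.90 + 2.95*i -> [-3.9, -0.95, 2.0, 4.95, 7.9]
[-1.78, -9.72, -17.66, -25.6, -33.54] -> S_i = -1.78 + -7.94*i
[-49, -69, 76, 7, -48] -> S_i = Random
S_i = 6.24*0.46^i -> [6.24, 2.87, 1.32, 0.61, 0.28]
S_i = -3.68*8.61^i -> [-3.68, -31.68, -272.81, -2348.86, -20223.69]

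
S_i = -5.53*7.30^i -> [-5.53, -40.37, -294.69, -2151.26, -15704.23]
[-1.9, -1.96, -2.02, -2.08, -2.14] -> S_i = -1.90*1.03^i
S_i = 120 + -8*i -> [120, 112, 104, 96, 88]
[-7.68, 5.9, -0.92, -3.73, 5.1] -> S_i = Random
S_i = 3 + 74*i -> [3, 77, 151, 225, 299]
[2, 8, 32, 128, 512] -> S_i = 2*4^i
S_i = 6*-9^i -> [6, -54, 486, -4374, 39366]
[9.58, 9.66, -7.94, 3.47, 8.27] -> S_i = Random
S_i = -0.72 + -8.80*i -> [-0.72, -9.52, -18.32, -27.12, -35.92]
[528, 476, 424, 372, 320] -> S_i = 528 + -52*i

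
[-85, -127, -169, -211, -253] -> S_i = -85 + -42*i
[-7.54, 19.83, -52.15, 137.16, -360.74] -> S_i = -7.54*(-2.63)^i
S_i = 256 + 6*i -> [256, 262, 268, 274, 280]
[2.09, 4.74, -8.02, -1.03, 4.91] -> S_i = Random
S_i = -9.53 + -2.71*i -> [-9.53, -12.24, -14.95, -17.66, -20.37]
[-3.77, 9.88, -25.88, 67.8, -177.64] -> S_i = -3.77*(-2.62)^i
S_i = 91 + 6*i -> [91, 97, 103, 109, 115]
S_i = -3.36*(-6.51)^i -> [-3.36, 21.87, -142.4, 927.01, -6034.8]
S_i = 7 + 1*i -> [7, 8, 9, 10, 11]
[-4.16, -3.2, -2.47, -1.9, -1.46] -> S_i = -4.16*0.77^i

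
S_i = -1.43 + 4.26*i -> [-1.43, 2.83, 7.09, 11.35, 15.61]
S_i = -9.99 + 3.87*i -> [-9.99, -6.12, -2.25, 1.62, 5.49]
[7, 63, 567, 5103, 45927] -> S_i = 7*9^i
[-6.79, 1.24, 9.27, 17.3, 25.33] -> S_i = -6.79 + 8.03*i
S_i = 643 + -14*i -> [643, 629, 615, 601, 587]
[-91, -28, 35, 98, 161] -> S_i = -91 + 63*i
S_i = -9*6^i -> [-9, -54, -324, -1944, -11664]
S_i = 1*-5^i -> [1, -5, 25, -125, 625]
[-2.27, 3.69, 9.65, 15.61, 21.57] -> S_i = -2.27 + 5.96*i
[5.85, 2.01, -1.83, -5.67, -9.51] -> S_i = 5.85 + -3.84*i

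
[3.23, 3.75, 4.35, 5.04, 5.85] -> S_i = 3.23*1.16^i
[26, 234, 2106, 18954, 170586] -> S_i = 26*9^i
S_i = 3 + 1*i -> [3, 4, 5, 6, 7]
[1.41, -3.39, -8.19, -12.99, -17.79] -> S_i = 1.41 + -4.80*i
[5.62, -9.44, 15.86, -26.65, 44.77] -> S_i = 5.62*(-1.68)^i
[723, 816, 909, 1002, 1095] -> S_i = 723 + 93*i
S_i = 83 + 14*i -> [83, 97, 111, 125, 139]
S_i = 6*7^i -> [6, 42, 294, 2058, 14406]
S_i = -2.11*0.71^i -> [-2.11, -1.5, -1.06, -0.76, -0.54]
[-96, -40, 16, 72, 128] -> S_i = -96 + 56*i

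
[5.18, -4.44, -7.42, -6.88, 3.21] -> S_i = Random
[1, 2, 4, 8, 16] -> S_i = 1*2^i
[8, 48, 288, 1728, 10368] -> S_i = 8*6^i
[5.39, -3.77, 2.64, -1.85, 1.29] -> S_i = 5.39*(-0.70)^i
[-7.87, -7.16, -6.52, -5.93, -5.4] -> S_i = -7.87*0.91^i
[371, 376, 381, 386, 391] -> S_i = 371 + 5*i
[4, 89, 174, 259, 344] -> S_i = 4 + 85*i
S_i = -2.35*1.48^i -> [-2.35, -3.48, -5.15, -7.62, -11.27]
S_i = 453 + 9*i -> [453, 462, 471, 480, 489]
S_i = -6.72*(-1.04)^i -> [-6.72, 6.99, -7.27, 7.56, -7.86]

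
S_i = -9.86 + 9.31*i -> [-9.86, -0.55, 8.76, 18.07, 27.38]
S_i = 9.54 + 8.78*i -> [9.54, 18.32, 27.1, 35.88, 44.66]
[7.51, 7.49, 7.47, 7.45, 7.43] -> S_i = 7.51 + -0.02*i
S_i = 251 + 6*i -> [251, 257, 263, 269, 275]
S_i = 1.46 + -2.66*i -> [1.46, -1.2, -3.86, -6.52, -9.18]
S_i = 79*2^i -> [79, 158, 316, 632, 1264]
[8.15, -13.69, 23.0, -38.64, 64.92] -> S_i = 8.15*(-1.68)^i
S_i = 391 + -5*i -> [391, 386, 381, 376, 371]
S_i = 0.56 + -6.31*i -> [0.56, -5.75, -12.06, -18.37, -24.68]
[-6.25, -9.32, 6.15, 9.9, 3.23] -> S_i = Random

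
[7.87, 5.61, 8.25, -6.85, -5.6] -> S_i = Random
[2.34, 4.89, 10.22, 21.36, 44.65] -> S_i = 2.34*2.09^i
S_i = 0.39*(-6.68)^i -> [0.39, -2.61, 17.4, -116.25, 776.55]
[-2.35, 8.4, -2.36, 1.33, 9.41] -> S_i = Random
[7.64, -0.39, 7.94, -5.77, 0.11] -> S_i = Random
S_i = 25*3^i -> [25, 75, 225, 675, 2025]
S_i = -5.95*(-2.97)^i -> [-5.95, 17.67, -52.48, 155.88, -462.96]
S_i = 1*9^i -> [1, 9, 81, 729, 6561]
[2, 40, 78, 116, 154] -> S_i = 2 + 38*i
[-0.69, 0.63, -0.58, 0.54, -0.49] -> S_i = -0.69*(-0.92)^i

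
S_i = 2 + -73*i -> [2, -71, -144, -217, -290]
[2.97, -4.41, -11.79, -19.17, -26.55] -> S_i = 2.97 + -7.38*i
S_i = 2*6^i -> [2, 12, 72, 432, 2592]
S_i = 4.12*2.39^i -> [4.12, 9.85, 23.53, 56.25, 134.43]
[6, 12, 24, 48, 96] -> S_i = 6*2^i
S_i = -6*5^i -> [-6, -30, -150, -750, -3750]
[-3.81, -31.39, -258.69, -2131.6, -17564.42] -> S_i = -3.81*8.24^i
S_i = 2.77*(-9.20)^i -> [2.77, -25.48, 234.45, -2156.97, 19844.08]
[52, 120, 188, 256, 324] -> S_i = 52 + 68*i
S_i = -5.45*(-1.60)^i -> [-5.45, 8.72, -13.95, 22.32, -35.72]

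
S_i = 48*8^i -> [48, 384, 3072, 24576, 196608]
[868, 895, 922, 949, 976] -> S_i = 868 + 27*i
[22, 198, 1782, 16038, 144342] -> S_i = 22*9^i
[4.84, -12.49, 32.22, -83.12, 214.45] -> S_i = 4.84*(-2.58)^i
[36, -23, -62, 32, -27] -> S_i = Random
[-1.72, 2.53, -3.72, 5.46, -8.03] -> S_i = -1.72*(-1.47)^i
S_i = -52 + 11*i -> [-52, -41, -30, -19, -8]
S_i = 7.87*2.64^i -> [7.87, 20.78, 54.85, 144.81, 382.29]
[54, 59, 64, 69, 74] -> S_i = 54 + 5*i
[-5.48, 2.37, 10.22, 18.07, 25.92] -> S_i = -5.48 + 7.85*i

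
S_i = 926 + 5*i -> [926, 931, 936, 941, 946]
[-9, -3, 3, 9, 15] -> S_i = -9 + 6*i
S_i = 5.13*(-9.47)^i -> [5.13, -48.58, 460.06, -4356.8, 41258.87]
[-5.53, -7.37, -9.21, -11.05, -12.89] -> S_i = -5.53 + -1.84*i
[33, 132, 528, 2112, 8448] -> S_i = 33*4^i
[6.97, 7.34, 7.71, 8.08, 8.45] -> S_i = 6.97 + 0.37*i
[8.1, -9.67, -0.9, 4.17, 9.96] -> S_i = Random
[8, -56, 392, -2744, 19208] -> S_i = 8*-7^i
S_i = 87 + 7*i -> [87, 94, 101, 108, 115]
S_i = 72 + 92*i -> [72, 164, 256, 348, 440]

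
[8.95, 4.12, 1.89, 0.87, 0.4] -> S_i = 8.95*0.46^i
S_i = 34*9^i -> [34, 306, 2754, 24786, 223074]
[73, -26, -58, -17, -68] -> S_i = Random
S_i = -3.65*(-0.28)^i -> [-3.65, 1.02, -0.29, 0.08, -0.02]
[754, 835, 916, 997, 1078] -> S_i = 754 + 81*i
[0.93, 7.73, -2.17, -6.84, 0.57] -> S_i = Random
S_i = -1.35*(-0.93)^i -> [-1.35, 1.26, -1.17, 1.09, -1.01]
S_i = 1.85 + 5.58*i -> [1.85, 7.43, 13.01, 18.59, 24.17]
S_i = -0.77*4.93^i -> [-0.77, -3.8, -18.71, -92.26, -454.86]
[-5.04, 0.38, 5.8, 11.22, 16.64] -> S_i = -5.04 + 5.42*i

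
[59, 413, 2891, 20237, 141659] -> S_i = 59*7^i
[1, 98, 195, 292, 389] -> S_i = 1 + 97*i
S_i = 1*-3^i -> [1, -3, 9, -27, 81]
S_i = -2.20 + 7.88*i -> [-2.2, 5.68, 13.56, 21.44, 29.32]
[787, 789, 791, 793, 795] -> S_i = 787 + 2*i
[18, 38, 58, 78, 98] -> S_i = 18 + 20*i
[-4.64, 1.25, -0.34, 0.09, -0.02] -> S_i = -4.64*(-0.27)^i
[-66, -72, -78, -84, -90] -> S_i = -66 + -6*i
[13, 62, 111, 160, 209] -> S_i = 13 + 49*i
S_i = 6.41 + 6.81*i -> [6.41, 13.22, 20.03, 26.84, 33.65]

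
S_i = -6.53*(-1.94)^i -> [-6.53, 12.67, -24.58, 47.68, -92.5]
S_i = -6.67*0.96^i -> [-6.67, -6.4, -6.15, -5.9, -5.67]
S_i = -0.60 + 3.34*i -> [-0.6, 2.74, 6.08, 9.42, 12.76]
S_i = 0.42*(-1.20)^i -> [0.42, -0.5, 0.6, -0.73, 0.87]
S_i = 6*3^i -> [6, 18, 54, 162, 486]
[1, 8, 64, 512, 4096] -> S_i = 1*8^i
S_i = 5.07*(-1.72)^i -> [5.07, -8.72, 15.0, -25.8, 44.37]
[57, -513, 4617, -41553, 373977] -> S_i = 57*-9^i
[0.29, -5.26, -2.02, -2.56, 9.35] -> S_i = Random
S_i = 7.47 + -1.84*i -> [7.47, 5.63, 3.79, 1.95, 0.11]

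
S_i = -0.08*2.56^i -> [-0.08, -0.2, -0.52, -1.34, -3.44]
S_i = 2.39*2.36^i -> [2.39, 5.64, 13.31, 31.41, 74.14]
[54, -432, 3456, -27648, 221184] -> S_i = 54*-8^i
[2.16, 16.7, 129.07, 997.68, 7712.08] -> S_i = 2.16*7.73^i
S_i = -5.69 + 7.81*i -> [-5.69, 2.12, 9.93, 17.74, 25.55]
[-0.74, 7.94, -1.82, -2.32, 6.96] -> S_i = Random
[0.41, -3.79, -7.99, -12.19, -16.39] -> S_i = 0.41 + -4.20*i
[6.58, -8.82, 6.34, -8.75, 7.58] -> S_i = Random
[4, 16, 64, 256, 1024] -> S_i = 4*4^i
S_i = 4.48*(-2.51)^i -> [4.48, -11.24, 28.22, -70.84, 177.82]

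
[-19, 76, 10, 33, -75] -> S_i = Random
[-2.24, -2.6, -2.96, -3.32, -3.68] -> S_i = -2.24 + -0.36*i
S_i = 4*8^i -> [4, 32, 256, 2048, 16384]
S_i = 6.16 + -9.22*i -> [6.16, -3.06, -12.28, -21.5, -30.72]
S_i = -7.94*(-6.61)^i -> [-7.94, 52.48, -346.92, 2293.11, -15157.46]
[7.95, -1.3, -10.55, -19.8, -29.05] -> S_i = 7.95 + -9.25*i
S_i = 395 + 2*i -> [395, 397, 399, 401, 403]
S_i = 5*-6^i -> [5, -30, 180, -1080, 6480]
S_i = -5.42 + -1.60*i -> [-5.42, -7.02, -8.62, -10.22, -11.82]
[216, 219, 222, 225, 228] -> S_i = 216 + 3*i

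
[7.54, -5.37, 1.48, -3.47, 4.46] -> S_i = Random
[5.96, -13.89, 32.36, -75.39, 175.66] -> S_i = 5.96*(-2.33)^i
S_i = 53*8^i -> [53, 424, 3392, 27136, 217088]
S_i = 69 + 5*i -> [69, 74, 79, 84, 89]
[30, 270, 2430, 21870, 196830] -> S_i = 30*9^i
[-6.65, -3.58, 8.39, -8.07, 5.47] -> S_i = Random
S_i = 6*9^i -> [6, 54, 486, 4374, 39366]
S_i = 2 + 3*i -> [2, 5, 8, 11, 14]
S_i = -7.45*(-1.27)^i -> [-7.45, 9.46, -12.02, 15.26, -19.38]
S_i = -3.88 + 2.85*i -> [-3.88, -1.03, 1.82, 4.67, 7.52]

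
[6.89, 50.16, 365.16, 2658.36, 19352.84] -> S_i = 6.89*7.28^i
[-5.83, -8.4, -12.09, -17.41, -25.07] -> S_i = -5.83*1.44^i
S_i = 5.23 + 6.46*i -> [5.23, 11.69, 18.15, 24.61, 31.07]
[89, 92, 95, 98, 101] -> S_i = 89 + 3*i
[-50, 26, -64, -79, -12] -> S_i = Random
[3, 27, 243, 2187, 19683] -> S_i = 3*9^i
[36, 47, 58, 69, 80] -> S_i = 36 + 11*i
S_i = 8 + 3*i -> [8, 11, 14, 17, 20]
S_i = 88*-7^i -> [88, -616, 4312, -30184, 211288]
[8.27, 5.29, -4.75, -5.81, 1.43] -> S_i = Random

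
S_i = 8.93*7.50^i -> [8.93, 66.97, 502.31, 3767.34, 28255.08]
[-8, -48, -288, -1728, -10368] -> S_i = -8*6^i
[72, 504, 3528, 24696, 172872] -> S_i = 72*7^i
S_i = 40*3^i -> [40, 120, 360, 1080, 3240]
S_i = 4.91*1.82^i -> [4.91, 8.94, 16.26, 29.6, 53.87]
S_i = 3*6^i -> [3, 18, 108, 648, 3888]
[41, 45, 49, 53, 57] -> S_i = 41 + 4*i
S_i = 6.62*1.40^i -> [6.62, 9.27, 12.98, 18.17, 25.43]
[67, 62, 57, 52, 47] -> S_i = 67 + -5*i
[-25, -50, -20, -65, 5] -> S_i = Random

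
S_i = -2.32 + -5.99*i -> [-2.32, -8.31, -14.3, -20.29, -26.28]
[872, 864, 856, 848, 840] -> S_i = 872 + -8*i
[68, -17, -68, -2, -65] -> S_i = Random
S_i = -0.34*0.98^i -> [-0.34, -0.33, -0.33, -0.32, -0.31]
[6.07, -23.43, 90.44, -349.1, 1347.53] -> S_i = 6.07*(-3.86)^i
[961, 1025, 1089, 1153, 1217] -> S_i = 961 + 64*i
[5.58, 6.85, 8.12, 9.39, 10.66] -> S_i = 5.58 + 1.27*i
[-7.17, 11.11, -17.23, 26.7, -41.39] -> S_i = -7.17*(-1.55)^i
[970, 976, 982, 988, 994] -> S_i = 970 + 6*i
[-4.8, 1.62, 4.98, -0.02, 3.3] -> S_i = Random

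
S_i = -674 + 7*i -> [-674, -667, -660, -653, -646]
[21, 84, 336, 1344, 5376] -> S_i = 21*4^i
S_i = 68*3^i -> [68, 204, 612, 1836, 5508]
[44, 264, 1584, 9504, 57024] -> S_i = 44*6^i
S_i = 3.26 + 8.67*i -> [3.26, 11.93, 20.6, 29.27, 37.94]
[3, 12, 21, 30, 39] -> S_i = 3 + 9*i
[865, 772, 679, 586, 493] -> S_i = 865 + -93*i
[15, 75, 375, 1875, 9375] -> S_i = 15*5^i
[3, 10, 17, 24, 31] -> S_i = 3 + 7*i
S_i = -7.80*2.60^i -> [-7.8, -20.28, -52.73, -137.09, -356.44]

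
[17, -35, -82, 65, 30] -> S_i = Random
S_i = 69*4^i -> [69, 276, 1104, 4416, 17664]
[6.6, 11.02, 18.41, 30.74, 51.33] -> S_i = 6.60*1.67^i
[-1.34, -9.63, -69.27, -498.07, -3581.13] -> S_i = -1.34*7.19^i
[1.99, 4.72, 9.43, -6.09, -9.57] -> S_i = Random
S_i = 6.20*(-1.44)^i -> [6.2, -8.93, 12.86, -18.51, 26.66]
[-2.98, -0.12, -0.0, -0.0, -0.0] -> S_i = -2.98*0.04^i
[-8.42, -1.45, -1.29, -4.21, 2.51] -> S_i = Random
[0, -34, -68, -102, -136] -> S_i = 0 + -34*i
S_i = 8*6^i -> [8, 48, 288, 1728, 10368]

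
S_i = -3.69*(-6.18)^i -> [-3.69, 22.8, -140.93, 870.95, -5382.45]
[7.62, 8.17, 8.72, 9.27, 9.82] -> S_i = 7.62 + 0.55*i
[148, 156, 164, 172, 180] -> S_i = 148 + 8*i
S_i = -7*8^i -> [-7, -56, -448, -3584, -28672]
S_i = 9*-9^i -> [9, -81, 729, -6561, 59049]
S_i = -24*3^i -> [-24, -72, -216, -648, -1944]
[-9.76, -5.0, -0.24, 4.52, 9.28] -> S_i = -9.76 + 4.76*i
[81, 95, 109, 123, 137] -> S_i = 81 + 14*i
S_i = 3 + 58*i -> [3, 61, 119, 177, 235]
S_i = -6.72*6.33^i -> [-6.72, -42.54, -269.26, -1704.43, -10789.07]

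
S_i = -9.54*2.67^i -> [-9.54, -25.47, -68.01, -181.59, -484.83]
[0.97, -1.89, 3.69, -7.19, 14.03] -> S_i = 0.97*(-1.95)^i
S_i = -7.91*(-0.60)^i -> [-7.91, 4.75, -2.85, 1.71, -1.03]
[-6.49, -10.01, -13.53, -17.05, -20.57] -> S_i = -6.49 + -3.52*i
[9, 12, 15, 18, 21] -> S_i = 9 + 3*i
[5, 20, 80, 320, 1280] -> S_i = 5*4^i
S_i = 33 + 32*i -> [33, 65, 97, 129, 161]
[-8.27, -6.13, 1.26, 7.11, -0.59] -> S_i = Random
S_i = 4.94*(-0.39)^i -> [4.94, -1.93, 0.75, -0.29, 0.11]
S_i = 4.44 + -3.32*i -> [4.44, 1.12, -2.2, -5.52, -8.84]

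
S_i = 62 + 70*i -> [62, 132, 202, 272, 342]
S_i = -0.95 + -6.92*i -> [-0.95, -7.87, -14.79, -21.71, -28.63]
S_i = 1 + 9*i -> [1, 10, 19, 28, 37]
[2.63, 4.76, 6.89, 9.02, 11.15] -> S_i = 2.63 + 2.13*i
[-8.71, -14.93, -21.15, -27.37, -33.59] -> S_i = -8.71 + -6.22*i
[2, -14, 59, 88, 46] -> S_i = Random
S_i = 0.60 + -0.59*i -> [0.6, 0.01, -0.58, -1.17, -1.76]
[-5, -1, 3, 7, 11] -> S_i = -5 + 4*i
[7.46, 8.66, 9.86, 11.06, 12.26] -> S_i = 7.46 + 1.20*i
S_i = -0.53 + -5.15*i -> [-0.53, -5.68, -10.83, -15.98, -21.13]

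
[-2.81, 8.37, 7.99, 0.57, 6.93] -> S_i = Random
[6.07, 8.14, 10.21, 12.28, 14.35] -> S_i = 6.07 + 2.07*i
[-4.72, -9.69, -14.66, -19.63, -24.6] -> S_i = -4.72 + -4.97*i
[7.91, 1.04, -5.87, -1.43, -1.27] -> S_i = Random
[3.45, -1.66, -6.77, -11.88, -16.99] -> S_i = 3.45 + -5.11*i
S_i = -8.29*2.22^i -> [-8.29, -18.4, -40.86, -90.7, -201.36]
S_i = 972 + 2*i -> [972, 974, 976, 978, 980]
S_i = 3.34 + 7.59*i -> [3.34, 10.93, 18.52, 26.11, 33.7]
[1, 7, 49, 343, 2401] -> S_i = 1*7^i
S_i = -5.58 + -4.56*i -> [-5.58, -10.14, -14.7, -19.26, -23.82]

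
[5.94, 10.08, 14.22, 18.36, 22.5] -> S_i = 5.94 + 4.14*i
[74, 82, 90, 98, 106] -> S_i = 74 + 8*i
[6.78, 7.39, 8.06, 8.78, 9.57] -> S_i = 6.78*1.09^i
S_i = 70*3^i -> [70, 210, 630, 1890, 5670]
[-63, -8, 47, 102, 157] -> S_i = -63 + 55*i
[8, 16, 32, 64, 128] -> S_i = 8*2^i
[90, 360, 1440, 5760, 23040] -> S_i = 90*4^i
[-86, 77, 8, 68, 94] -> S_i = Random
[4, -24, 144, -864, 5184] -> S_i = 4*-6^i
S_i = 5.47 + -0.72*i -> [5.47, 4.75, 4.03, 3.31, 2.59]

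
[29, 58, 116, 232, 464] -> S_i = 29*2^i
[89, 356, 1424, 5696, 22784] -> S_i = 89*4^i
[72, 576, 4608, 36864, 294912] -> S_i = 72*8^i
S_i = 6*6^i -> [6, 36, 216, 1296, 7776]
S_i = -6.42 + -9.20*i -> [-6.42, -15.62, -24.82, -34.02, -43.22]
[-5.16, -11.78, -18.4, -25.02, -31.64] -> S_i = -5.16 + -6.62*i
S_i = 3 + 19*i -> [3, 22, 41, 60, 79]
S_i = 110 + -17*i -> [110, 93, 76, 59, 42]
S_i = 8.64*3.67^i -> [8.64, 31.71, 116.37, 427.08, 1567.39]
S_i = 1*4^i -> [1, 4, 16, 64, 256]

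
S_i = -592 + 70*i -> [-592, -522, -452, -382, -312]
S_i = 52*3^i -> [52, 156, 468, 1404, 4212]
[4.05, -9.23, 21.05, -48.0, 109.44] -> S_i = 4.05*(-2.28)^i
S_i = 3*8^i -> [3, 24, 192, 1536, 12288]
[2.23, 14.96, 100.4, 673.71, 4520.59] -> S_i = 2.23*6.71^i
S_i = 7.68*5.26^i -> [7.68, 40.4, 212.49, 1117.68, 5879.01]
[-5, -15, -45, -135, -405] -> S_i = -5*3^i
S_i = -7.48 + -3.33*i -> [-7.48, -10.81, -14.14, -17.47, -20.8]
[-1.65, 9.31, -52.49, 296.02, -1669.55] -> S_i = -1.65*(-5.64)^i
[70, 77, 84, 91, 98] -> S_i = 70 + 7*i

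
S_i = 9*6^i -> [9, 54, 324, 1944, 11664]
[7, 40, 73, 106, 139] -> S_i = 7 + 33*i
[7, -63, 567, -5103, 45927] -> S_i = 7*-9^i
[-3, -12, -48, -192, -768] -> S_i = -3*4^i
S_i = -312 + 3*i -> [-312, -309, -306, -303, -300]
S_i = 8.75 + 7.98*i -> [8.75, 16.73, 24.71, 32.69, 40.67]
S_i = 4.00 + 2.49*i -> [4.0, 6.49, 8.98, 11.47, 13.96]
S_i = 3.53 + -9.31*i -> [3.53, -5.78, -15.09, -24.4, -33.71]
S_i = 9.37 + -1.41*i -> [9.37, 7.96, 6.55, 5.14, 3.73]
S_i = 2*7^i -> [2, 14, 98, 686, 4802]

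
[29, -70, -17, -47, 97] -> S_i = Random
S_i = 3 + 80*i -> [3, 83, 163, 243, 323]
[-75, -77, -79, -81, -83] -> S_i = -75 + -2*i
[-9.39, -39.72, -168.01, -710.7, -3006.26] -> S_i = -9.39*4.23^i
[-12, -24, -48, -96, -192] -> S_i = -12*2^i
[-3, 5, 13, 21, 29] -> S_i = -3 + 8*i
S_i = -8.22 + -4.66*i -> [-8.22, -12.88, -17.54, -22.2, -26.86]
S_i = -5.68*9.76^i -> [-5.68, -55.44, -541.06, -5280.78, -51540.38]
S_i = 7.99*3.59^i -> [7.99, 28.68, 102.98, 369.68, 1327.16]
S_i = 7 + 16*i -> [7, 23, 39, 55, 71]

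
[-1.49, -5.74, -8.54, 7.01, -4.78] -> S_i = Random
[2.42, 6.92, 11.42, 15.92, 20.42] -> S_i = 2.42 + 4.50*i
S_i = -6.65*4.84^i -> [-6.65, -32.19, -155.78, -753.98, -3649.25]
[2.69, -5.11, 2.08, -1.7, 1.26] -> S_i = Random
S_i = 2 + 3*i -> [2, 5, 8, 11, 14]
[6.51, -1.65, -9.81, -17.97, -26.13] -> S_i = 6.51 + -8.16*i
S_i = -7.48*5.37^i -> [-7.48, -40.17, -215.7, -1158.31, -6220.12]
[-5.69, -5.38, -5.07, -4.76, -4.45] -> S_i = -5.69 + 0.31*i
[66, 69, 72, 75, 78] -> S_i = 66 + 3*i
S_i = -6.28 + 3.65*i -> [-6.28, -2.63, 1.02, 4.67, 8.32]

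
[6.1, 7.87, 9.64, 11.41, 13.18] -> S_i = 6.10 + 1.77*i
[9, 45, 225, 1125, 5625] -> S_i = 9*5^i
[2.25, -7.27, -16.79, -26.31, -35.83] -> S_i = 2.25 + -9.52*i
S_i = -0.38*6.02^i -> [-0.38, -2.29, -13.77, -82.9, -499.08]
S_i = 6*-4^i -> [6, -24, 96, -384, 1536]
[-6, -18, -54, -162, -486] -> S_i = -6*3^i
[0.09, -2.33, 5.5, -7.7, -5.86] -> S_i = Random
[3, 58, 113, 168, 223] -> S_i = 3 + 55*i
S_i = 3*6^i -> [3, 18, 108, 648, 3888]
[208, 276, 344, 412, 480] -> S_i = 208 + 68*i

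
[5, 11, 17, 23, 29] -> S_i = 5 + 6*i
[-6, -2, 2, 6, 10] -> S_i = -6 + 4*i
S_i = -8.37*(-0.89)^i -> [-8.37, 7.45, -6.63, 5.9, -5.25]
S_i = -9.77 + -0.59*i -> [-9.77, -10.36, -10.95, -11.54, -12.13]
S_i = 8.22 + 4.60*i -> [8.22, 12.82, 17.42, 22.02, 26.62]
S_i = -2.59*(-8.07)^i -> [-2.59, 20.9, -168.67, 1361.2, -10984.84]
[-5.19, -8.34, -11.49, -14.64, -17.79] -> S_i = -5.19 + -3.15*i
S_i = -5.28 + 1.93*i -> [-5.28, -3.35, -1.42, 0.51, 2.44]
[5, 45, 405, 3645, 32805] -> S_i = 5*9^i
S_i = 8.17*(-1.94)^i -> [8.17, -15.85, 30.75, -59.65, 115.73]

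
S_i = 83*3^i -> [83, 249, 747, 2241, 6723]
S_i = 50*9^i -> [50, 450, 4050, 36450, 328050]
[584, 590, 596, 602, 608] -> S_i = 584 + 6*i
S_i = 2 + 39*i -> [2, 41, 80, 119, 158]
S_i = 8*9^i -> [8, 72, 648, 5832, 52488]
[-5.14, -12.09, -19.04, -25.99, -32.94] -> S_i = -5.14 + -6.95*i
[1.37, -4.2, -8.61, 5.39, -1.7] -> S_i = Random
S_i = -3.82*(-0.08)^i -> [-3.82, 0.31, -0.02, 0.0, -0.0]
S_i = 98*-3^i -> [98, -294, 882, -2646, 7938]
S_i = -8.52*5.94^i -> [-8.52, -50.61, -300.62, -1785.66, -10606.82]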